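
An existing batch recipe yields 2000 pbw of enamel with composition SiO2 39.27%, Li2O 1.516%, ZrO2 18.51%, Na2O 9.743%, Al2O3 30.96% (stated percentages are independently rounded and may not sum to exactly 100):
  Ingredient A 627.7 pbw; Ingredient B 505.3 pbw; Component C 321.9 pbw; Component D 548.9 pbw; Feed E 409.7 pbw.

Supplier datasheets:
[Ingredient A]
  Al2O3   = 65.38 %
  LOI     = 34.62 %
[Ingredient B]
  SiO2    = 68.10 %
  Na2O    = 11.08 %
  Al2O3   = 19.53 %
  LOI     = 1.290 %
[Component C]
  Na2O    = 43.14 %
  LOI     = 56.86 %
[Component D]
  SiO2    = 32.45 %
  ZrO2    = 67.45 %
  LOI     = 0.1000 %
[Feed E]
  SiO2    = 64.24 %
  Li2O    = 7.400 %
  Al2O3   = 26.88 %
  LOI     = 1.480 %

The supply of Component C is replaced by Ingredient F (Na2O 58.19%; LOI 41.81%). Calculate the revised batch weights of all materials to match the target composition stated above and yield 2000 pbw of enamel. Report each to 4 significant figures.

Revised batch per 2000 pbw enamel:
  Ingredient A: 627.7 pbw
  Ingredient B: 505.3 pbw
  Ingredient F: 238.7 pbw
  Component D: 548.9 pbw
  Feed E: 409.7 pbw
Total batch = 2330 pbw; LOI loss = 330.2 pbw

Every computation maintains full precision through the solve. Values along the way are displayed, rounded to 4 significant digits, between the steps; a single rounding yields each reported number; derived quantities (LOI, the yield, glass mass, the five compositions, totals) are re-derived in full float precision from the weighed amounts for 2000 pbw of glass as they appear in the question or the answer.
Oxide-by-oxide targets in 2000 pbw enamel:
  SiO2: 39.27% × 2000 = 785.4 pbw
  Li2O: 1.516% × 2000 = 30.32 pbw
  ZrO2: 18.51% × 2000 = 370.2 pbw
  Na2O: 9.743% × 2000 = 194.9 pbw
  Al2O3: 30.96% × 2000 = 619.2 pbw
Sums-versus-targets review with the batch weights as given, for the quoted basis mass (target by target, the sums agree modulo rounding of the values):
  SiO2: 505.3·0.6810 + 548.9·0.3245 + 409.7·0.6424 = 785.4 pbw (target 785.4 pbw)
  Li2O: 409.7·0.07400 = 30.32 pbw (target 30.32 pbw)
  ZrO2: 548.9·0.6745 = 370.2 pbw (target 370.2 pbw)
  Na2O: 505.3·0.1108 + 238.7·0.5819 = 194.9 pbw (target 194.9 pbw)
  Al2O3: 627.7·0.6538 + 505.3·0.1953 + 409.7·0.2688 = 619.2 pbw (target 619.2 pbw)
Glass-mass bookkeeping: total batch − LOI = 2000 pbw (the Σ of target masses is 2000 pbw; stated basis 2000 pbw — a pure rounding effect).
Total batch = Σ batch = 2330 pbw; LOI removed, Σ of batch·LOI: 330.2 pbw; as yield: glass ÷ batch → 85.83%.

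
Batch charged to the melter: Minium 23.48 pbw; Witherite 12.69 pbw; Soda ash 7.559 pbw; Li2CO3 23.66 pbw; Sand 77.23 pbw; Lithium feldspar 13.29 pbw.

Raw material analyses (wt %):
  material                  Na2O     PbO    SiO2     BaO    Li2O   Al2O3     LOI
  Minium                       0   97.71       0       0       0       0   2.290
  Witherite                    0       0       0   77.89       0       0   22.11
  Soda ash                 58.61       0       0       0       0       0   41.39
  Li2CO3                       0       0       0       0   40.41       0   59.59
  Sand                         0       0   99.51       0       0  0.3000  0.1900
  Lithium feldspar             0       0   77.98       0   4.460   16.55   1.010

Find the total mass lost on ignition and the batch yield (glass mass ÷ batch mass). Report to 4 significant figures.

LOI loss = 20.85 pbw; glass = 137.1 pbw; yield = 86.79%

Each numeric step holds full float precision in every operation; values along the way are rounded to 4 significant digits when quoted — each reported value is rounded just once. The derived quantities (net glass mass, the six compositions, LOI, totals, the yield) are rebuilt from the batch weights on 137.1 pbw of glass in full precision exactly as printed in the question or the answer.
Material-by-material LOI:
  Minium: 23.48 × 0.02290 = 0.5377 pbw
  Witherite: 12.69 × 0.2211 = 2.806 pbw
  Soda ash: 7.559 × 0.4139 = 3.129 pbw
  Li2CO3: 23.66 × 0.5959 = 14.10 pbw
  Sand: 77.23 × 0.001900 = 0.1467 pbw
  Lithium feldspar: 13.29 × 0.01010 = 0.1342 pbw
Total LOI = 20.85 pbw
Glass = batch − LOI = 157.9 − 20.85 = 137.1 pbw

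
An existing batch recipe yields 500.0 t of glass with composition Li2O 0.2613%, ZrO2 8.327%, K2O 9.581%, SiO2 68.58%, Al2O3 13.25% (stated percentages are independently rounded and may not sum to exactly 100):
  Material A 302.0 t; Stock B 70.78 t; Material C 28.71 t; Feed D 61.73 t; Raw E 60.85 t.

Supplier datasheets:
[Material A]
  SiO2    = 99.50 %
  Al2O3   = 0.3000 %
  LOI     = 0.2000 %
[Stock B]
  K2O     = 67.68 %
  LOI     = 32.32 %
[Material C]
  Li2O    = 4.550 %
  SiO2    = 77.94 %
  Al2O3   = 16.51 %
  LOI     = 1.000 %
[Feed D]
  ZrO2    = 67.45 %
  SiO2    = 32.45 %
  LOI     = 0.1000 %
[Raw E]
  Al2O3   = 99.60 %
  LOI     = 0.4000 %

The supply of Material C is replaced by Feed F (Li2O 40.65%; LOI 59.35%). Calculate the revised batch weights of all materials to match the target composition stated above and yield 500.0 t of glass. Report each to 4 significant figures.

Revised batch per 500.0 t glass:
  Material A: 324.5 t
  Stock B: 70.78 t
  Feed F: 3.214 t
  Feed D: 61.73 t
  Raw E: 65.54 t
Total batch = 525.8 t; LOI loss = 25.76 t

All internal work holds exact precision in every operation. Intermediates are shown, rounded to 4 significant digits, at each printed step. Every reported figure is rounded a single time. All derived quantities (totals, ignition loss, yield, net glass mass, the five compositions) are recomputed from the weighed amounts on 500.0 t of glass at full float precision, as set out in the question or the answer.
Oxide-by-oxide targets in 500.0 t glass:
  Li2O: 0.2613% × 500.0 = 1.306 t
  ZrO2: 8.327% × 500.0 = 41.64 t
  K2O: 9.581% × 500.0 = 47.90 t
  SiO2: 68.58% × 500.0 = 342.9 t
  Al2O3: 13.25% × 500.0 = 66.25 t
Per-oxide balance check with the batch weights as given, per the basis as stated (sum by sum, the targets are met within answer rounding):
  Li2O: 3.214·0.4065 = 1.306 t (target 1.306 t)
  ZrO2: 61.73·0.6745 = 41.64 t (target 41.64 t)
  K2O: 70.78·0.6768 = 47.90 t (target 47.90 t)
  SiO2: 324.5·0.9950 + 61.73·0.3245 = 342.9 t (target 342.9 t)
  Al2O3: 324.5·0.003000 + 65.54·0.9960 = 66.25 t (target 66.25 t)
Mass balance on the glass: whole batch net of LOI = 500.0 t (the targets, summed, come to 500.0 t; the stated basis being 500.0 t — differing by rounding only).
Batch total: Σ batch = 525.8 t; LOI loss = Σ batch·LOI = 25.76 t; yield, glass over the total, = 95.10%.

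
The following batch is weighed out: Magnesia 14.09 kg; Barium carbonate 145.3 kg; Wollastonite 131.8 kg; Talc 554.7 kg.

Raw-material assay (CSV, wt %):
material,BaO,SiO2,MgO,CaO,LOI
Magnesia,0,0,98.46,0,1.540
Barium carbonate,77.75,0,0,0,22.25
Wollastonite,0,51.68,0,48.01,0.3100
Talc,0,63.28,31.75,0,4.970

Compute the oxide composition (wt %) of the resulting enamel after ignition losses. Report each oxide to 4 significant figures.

Glass mass = 785.4 kg (batch 845.9 − LOI 60.52).
Composition: BaO 14.38%, SiO2 53.37%, MgO 24.19%, CaO 8.057%

In-progress results are shown, with 4-significant-figure rounding, as written. The working math maintains full precision through the solve. A single rounding yields every reported number — all derived quantities, which include four oxide percentages, net glass mass, ignition loss, yield, the totals, are carried in full precision, as set out in either problem or answer, from the batch weights for 785.4 kg of glass.
Delivered oxide masses:
  BaO: 145.3·0.7775 = 113.0 kg
  SiO2: 131.8·0.5168 + 554.7·0.6328 = 419.1 kg
  MgO: 14.09·0.9846 + 554.7·0.3175 = 190.0 kg
  CaO: 131.8·0.4801 = 63.28 kg
LOI: 14.09·0.01540 + 145.3·0.2225 + 131.8·0.003100 + 554.7·0.04970 = 60.52 kg
The glass mass, total less LOI, = 845.9 − 60.52 = 785.4 kg (= Σ oxide masses)
percent by weight: oxide/glass ×100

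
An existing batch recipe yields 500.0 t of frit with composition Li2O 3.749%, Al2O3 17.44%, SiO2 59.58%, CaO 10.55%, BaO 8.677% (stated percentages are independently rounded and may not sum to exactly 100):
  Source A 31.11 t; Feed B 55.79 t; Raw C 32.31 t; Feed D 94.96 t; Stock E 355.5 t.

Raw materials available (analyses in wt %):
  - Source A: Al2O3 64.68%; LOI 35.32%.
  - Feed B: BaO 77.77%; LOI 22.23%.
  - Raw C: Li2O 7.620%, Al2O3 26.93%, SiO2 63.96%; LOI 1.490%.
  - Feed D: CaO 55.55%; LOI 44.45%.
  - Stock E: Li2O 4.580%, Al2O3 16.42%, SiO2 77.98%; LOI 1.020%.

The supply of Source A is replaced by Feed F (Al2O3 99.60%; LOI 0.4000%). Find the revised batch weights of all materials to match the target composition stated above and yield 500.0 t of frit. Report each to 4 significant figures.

Revised batch per 500.0 t frit:
  Feed F: 20.20 t
  Feed B: 55.79 t
  Raw C: 32.31 t
  Feed D: 94.96 t
  Stock E: 355.5 t
Total batch = 558.8 t; LOI loss = 58.80 t

Full precision is kept throughout. Values along the way are displayed (rounded to four significant digits) in the working. Every reported figure takes exactly one rounding; the derived quantities are rebuilt in full precision (ignition loss, the yield, totals, glass mass, the five compositions) starting from the weights for 500.0 t of glass as they appear in the problem or the answer.
Oxide mass targets, per 500.0 t frit:
  Li2O: 3.749% × 500.0 = 18.74 t
  Al2O3: 17.44% × 500.0 = 87.20 t
  SiO2: 59.58% × 500.0 = 297.9 t
  CaO: 10.55% × 500.0 = 52.75 t
  BaO: 8.677% × 500.0 = 43.38 t
Per-oxide balance check working from each reported weight, on the stated basis (each sum matches its target mass net of answer rounding effects):
  Li2O: 32.31·0.07620 + 355.5·0.04580 = 18.74 t (target 18.74 t)
  Al2O3: 20.20·0.9960 + 32.31·0.2693 + 355.5·0.1642 = 87.19 t (target 87.20 t)
  SiO2: 32.31·0.6396 + 355.5·0.7798 = 297.9 t (target 297.9 t)
  CaO: 94.96·0.5555 = 52.75 t (target 52.75 t)
  BaO: 55.79·0.7777 = 43.39 t (target 43.38 t)
Glass-mass sanity pass: batch Σ − ignition loss = 500.0 t (the Σ of target masses is 500.0 t; with the basis standing at 500.0 t — differing by rounding only).
Summing the batch: Σ batch = 558.8 t; LOI loss = Σ batch·LOI = 58.80 t; glass ÷ batch gives a yield of 89.48%.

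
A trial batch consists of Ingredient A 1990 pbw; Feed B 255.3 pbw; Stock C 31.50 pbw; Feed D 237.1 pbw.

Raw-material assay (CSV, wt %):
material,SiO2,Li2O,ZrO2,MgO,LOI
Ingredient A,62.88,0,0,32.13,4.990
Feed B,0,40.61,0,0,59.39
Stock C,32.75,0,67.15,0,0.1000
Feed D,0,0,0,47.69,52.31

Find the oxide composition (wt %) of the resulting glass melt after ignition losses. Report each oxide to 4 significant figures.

The working math keeps full float precision throughout; working values are shown, rounded to four significant figures, alongside each step. A single rounding yields each reported value — derived quantities (LOI, yield, glass mass, the four compositions, the totals) are computed starting from the weights on 2139 pbw of glass in exact precision as given in problem or answer.
Oxide masses out of the charge:
  SiO2: 1990·0.6288 + 31.50·0.3275 = 1262 pbw
  Li2O: 255.3·0.4061 = 103.7 pbw
  ZrO2: 31.50·0.6715 = 21.15 pbw
  MgO: 1990·0.3213 + 237.1·0.4769 = 752.5 pbw
LOI: 1990·0.04990 + 255.3·0.5939 + 31.50·0.001000 + 237.1·0.5231 = 375.0 pbw
batch − LOI leaves glass = 2514 − 375.0 = 2139 pbw (= the summed oxide contributions)
wt % = oxide mass / glass mass × 100

Glass mass = 2139 pbw (batch 2514 − LOI 375.0).
Composition: SiO2 58.98%, Li2O 4.847%, ZrO2 0.9889%, MgO 35.18%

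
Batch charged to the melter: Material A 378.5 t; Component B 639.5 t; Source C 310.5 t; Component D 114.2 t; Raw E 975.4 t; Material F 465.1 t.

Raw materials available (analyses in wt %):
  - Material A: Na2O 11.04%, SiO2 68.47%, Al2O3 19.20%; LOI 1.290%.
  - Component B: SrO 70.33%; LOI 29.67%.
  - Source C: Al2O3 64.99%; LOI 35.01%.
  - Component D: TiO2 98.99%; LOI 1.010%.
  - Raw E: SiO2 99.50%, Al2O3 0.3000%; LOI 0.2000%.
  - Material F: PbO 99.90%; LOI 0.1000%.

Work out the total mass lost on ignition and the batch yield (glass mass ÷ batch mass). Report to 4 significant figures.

Values along the way appear (rounded to 4 significant figures) in the working; all internal work carries full precision from first step to last; a single rounding produces each reported number; all derived quantities (six oxide percentages, yield, LOI, totals, net glass mass) are carried at full float precision starting from the weights per 2576 t of glass as set out in question or answer.
Per-material ignition loss:
  Material A: 378.5 × 0.01290 = 4.883 t
  Component B: 639.5 × 0.2967 = 189.7 t
  Source C: 310.5 × 0.3501 = 108.7 t
  Component D: 114.2 × 0.01010 = 1.153 t
  Raw E: 975.4 × 0.002000 = 1.951 t
  Material F: 465.1 × 0.001000 = 0.4651 t
Total LOI = 306.9 t
Glass = batch − LOI = 2883 − 306.9 = 2576 t

LOI loss = 306.9 t; glass = 2576 t; yield = 89.36%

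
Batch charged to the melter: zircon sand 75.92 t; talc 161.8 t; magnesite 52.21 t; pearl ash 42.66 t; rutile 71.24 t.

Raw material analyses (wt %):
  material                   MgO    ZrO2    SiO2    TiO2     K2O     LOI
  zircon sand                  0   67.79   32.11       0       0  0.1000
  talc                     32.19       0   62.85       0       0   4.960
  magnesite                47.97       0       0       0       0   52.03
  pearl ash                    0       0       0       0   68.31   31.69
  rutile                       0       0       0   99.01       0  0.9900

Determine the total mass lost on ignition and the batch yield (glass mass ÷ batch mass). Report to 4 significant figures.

LOI loss = 49.49 t; glass = 354.3 t; yield = 87.74%

The intermediate values appear rounded off to 4 significant figures alongside each step; all internal work holds full float precision from first step to last — exactly one rounding lands on every reported number. Derived quantities, which include the five compositions, LOI, totals, the yield, net glass mass, are carried at exact precision, precisely as stated by problem or answer, starting from the weights on 354.3 t of glass.
LOI of each material in turn:
  zircon sand: 75.92 × 0.001000 = 0.07592 t
  talc: 161.8 × 0.04960 = 8.025 t
  magnesite: 52.21 × 0.5203 = 27.16 t
  pearl ash: 42.66 × 0.3169 = 13.52 t
  rutile: 71.24 × 0.009900 = 0.7053 t
Total LOI = 49.49 t
Glass = batch − LOI = 403.8 − 49.49 = 354.3 t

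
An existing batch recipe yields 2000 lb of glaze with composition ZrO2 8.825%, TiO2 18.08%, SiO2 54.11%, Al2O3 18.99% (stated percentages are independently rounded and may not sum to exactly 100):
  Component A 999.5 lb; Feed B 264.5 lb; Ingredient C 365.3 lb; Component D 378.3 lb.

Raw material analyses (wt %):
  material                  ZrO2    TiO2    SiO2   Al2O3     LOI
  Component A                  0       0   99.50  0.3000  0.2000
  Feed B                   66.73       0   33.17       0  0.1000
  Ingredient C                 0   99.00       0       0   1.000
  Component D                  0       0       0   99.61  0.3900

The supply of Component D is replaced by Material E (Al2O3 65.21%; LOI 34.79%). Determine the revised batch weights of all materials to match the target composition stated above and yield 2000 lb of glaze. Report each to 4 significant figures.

Every computation runs at full float precision at all times; mid-chain values are displayed (rounded to 4 significant figures) as written — a single rounding yields every reported value — derived quantities (LOI, totals, four oxide percentages, yield, net glass mass) are recomputed in exact precision using the weight values on 2000 lb of glass precisely as stated by either problem or answer.
Oxide-by-oxide targets in 2000 lb glaze:
  ZrO2: 8.825% × 2000 = 176.5 lb
  TiO2: 18.08% × 2000 = 361.6 lb
  SiO2: 54.11% × 2000 = 1082 lb
  Al2O3: 18.99% × 2000 = 379.8 lb
Verifying the oxide balance with the batch weights as given, on the stated basis (sum by sum, the targets are met modulo rounding of the values):
  ZrO2: 264.5·0.6673 = 176.5 lb (target 176.5 lb)
  TiO2: 365.3·0.9900 = 361.6 lb (target 361.6 lb)
  SiO2: 999.5·0.9950 + 264.5·0.3317 = 1082 lb (target 1082 lb)
  Al2O3: 999.5·0.003000 + 577.8·0.6521 = 379.8 lb (target 379.8 lb)
Glass mass check: batch Σ − ignition loss = 2000 lb (summing oxide targets gives 2000 lb; the stated basis being 2000 lb — differing by rounding only).
Adding the batch up: Σ batch = 2207 lb; LOI loss = Σ batch·LOI = 206.9 lb; yield = glass ÷ total batch = 90.62%.

Revised batch per 2000 lb glaze:
  Component A: 999.5 lb
  Feed B: 264.5 lb
  Ingredient C: 365.3 lb
  Material E: 577.8 lb
Total batch = 2207 lb; LOI loss = 206.9 lb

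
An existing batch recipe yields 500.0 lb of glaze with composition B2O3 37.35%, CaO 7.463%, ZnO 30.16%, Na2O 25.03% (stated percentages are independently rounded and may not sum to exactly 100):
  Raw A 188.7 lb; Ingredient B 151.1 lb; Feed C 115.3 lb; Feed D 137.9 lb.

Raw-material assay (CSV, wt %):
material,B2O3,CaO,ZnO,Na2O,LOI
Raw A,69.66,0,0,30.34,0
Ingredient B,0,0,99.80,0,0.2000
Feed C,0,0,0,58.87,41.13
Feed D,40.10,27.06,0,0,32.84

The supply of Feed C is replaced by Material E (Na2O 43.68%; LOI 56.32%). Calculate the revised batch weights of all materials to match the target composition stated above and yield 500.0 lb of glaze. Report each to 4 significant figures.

Revised batch per 500.0 lb glaze:
  Raw A: 188.7 lb
  Ingredient B: 151.1 lb
  Material E: 155.4 lb
  Feed D: 137.9 lb
Total batch = 633.1 lb; LOI loss = 133.1 lb

Working values are displayed rounded to 4 significant figures within the worked lines — each numeric step runs at full precision at every stage. Exactly one rounding lands on every reported number. All derived quantities (the yield, LOI, the four compositions, glass mass, totals) are recomputed starting from the weights at 500.0 lb of glass in full precision, as written in problem or answer.
The oxide mass targets at 500.0 lb glaze:
  B2O3: 37.35% × 500.0 = 186.8 lb
  CaO: 7.463% × 500.0 = 37.32 lb
  ZnO: 30.16% × 500.0 = 150.8 lb
  Na2O: 25.03% × 500.0 = 125.2 lb
Oxide-by-oxide audit with the batch weights as given, for the quoted basis mass (sums match the target masses exact up to rounding of places):
  B2O3: 188.7·0.6966 + 137.9·0.4010 = 186.7 lb (target 186.8 lb)
  CaO: 137.9·0.2706 = 37.32 lb (target 37.32 lb)
  ZnO: 151.1·0.9980 = 150.8 lb (target 150.8 lb)
  Na2O: 188.7·0.3034 + 155.4·0.4368 = 125.1 lb (target 125.2 lb)
The glass-mass cross-check: Σ batch − LOI loss = 500.0 lb (per-oxide target masses sum to 500.0 lb; the stated basis being 500.0 lb — a pure rounding effect).
Total batch = Σ batch = 633.1 lb; Σ batch·LOI gives LOI loss = 133.1 lb; the yield ratio, glass ÷ batch: 78.97%.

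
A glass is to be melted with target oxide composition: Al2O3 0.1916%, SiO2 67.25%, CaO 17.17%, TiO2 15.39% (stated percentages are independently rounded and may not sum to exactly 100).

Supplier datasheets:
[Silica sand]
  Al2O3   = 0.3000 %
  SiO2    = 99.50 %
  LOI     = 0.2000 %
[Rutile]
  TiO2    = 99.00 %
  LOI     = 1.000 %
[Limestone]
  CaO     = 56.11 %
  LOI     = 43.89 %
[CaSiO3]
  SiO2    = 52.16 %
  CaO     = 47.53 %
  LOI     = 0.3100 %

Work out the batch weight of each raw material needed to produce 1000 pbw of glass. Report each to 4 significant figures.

Each numeric step carries full float precision at every stage. Intermediates are shown rounded to 4 significant figures as written; every reported result carries a single rounding. All derived quantities (yield, LOI, glass mass, the totals, the four compositions) are recomputed starting from the weights for 1000 pbw of glass in exact precision as written in problem or answer.
Per-oxide target masses for 1000 pbw glass:
  Al2O3: 0.1916% × 1000 = 1.916 pbw
  SiO2: 67.25% × 1000 = 672.5 pbw
  CaO: 17.17% × 1000 = 171.7 pbw
  TiO2: 15.39% × 1000 = 153.9 pbw
Checking each oxide sum given the weights on record, against the basis in use (target by target, the sums agree net of answer rounding effects):
  Al2O3: 638.7·0.003000 = 1.916 pbw (target 1.916 pbw)
  SiO2: 638.7·0.9950 + 70.99·0.5216 = 672.5 pbw (target 672.5 pbw)
  CaO: 245.9·0.5611 + 70.99·0.4753 = 171.7 pbw (target 171.7 pbw)
  TiO2: 155.5·0.9900 = 153.9 pbw (target 153.9 pbw)
Glass mass check: total charge less LOI = 1000 pbw (the Σ of target masses is 1000 pbw; the stated basis being 1000 pbw — rounding explains the deltas).
Summing the batch: Σ batch = 1111 pbw; loss to ignition Σ batch·LOI = 111.0 pbw; yield = glass ÷ total batch = 90.01%.

Batch per 1000 pbw glass:
  Silica sand: 638.7 pbw
  Rutile: 155.5 pbw
  Limestone: 245.9 pbw
  CaSiO3: 70.99 pbw
Total batch = 1111 pbw; LOI loss = 111.0 pbw; yield = 90.01%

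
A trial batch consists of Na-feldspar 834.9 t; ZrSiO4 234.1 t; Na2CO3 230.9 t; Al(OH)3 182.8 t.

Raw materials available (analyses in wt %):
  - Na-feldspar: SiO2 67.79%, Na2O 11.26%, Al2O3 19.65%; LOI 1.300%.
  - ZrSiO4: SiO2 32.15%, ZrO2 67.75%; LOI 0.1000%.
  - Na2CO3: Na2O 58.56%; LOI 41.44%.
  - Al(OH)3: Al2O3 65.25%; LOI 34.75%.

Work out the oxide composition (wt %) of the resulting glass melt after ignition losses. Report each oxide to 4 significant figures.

Intermediates are displayed rounded to four significant figures on the page — all internal work keeps full precision at each step. Each reported figure is rounded a single time — all derived quantities, including totals, net glass mass, LOI, four oxide percentages, the yield, are re-derived from the batch weights at 1312 t of glass in full float precision, exactly as shown in the question or the answer.
Oxide masses out of the charge:
  SiO2: 834.9·0.6779 + 234.1·0.3215 = 641.2 t
  Na2O: 834.9·0.1126 + 230.9·0.5856 = 229.2 t
  ZrO2: 234.1·0.6775 = 158.6 t
  Al2O3: 834.9·0.1965 + 182.8·0.6525 = 283.3 t
LOI: 834.9·0.01300 + 234.1·0.001000 + 230.9·0.4144 + 182.8·0.3475 = 170.3 t
Resulting glass, batch − LOI: 1483 − 170.3 = 1312 t (equal to the oxide-mass sum)
wt %: oxide over glass, times 100

Glass mass = 1312 t (batch 1483 − LOI 170.3).
Composition: SiO2 48.86%, Na2O 17.47%, ZrO2 12.08%, Al2O3 21.59%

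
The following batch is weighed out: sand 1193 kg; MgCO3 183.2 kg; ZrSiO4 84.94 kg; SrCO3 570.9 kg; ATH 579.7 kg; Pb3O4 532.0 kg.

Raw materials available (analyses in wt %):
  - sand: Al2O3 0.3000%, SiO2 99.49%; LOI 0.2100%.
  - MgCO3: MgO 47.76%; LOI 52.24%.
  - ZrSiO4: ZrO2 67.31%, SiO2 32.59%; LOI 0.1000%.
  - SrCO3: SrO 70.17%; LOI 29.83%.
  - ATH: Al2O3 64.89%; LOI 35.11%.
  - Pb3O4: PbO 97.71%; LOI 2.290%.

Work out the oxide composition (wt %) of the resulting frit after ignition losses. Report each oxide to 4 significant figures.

Full float precision is maintained from first step to last — the intermediate values are shown, rounded to four significant digits, when written out — exactly one rounding lands on each reported result; all derived quantities, which include totals, the six compositions, ignition loss, the yield, glass mass, are re-derived in exact precision, as given in either problem or answer, using the weight values on 2659 kg of glass.
Oxide-by-oxide delivered mass:
  MgO: 183.2·0.4776 = 87.50 kg
  SrO: 570.9·0.7017 = 400.6 kg
  Al2O3: 1193·0.003000 + 579.7·0.6489 = 379.7 kg
  ZrO2: 84.94·0.6731 = 57.17 kg
  SiO2: 1193·0.9949 + 84.94·0.3259 = 1215 kg
  PbO: 532.0·0.9771 = 519.8 kg
LOI: 1193·0.002100 + 183.2·0.5224 + 84.94·0.001000 + 570.9·0.2983 + 579.7·0.3511 + 532.0·0.02290 = 484.3 kg
batch − LOI leaves glass = 3144 − 484.3 = 2659 kg (= the summed oxide contributions)
oxide / glass × 100 gives the wt %

Glass mass = 2659 kg (batch 3144 − LOI 484.3).
Composition: MgO 3.290%, SrO 15.06%, Al2O3 14.28%, ZrO2 2.150%, SiO2 45.67%, PbO 19.55%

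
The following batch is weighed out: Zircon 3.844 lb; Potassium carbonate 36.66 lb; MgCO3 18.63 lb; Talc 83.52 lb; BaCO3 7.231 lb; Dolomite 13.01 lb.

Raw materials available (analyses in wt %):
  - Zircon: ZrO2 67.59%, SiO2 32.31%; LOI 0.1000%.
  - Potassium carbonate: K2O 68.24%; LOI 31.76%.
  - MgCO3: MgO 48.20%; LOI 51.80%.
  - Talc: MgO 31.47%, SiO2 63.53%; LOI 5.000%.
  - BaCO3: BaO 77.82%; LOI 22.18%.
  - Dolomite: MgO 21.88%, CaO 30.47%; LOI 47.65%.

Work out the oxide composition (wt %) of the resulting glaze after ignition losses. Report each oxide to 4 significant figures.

Glass mass = 129.6 lb (batch 162.9 − LOI 33.28).
Composition: MgO 29.40%, CaO 3.058%, ZrO2 2.004%, BaO 4.341%, SiO2 41.89%, K2O 19.30%

All arithmetic holds full precision through the solve; intermediates appear rounded to four significant figures between the steps — each reported figure is rounded a single time. All derived quantities (glass mass, the six compositions, totals, ignition loss, yield) are computed from the batch weights per 129.6 lb of glass at exact precision, precisely as stated by the problem or the answer.
Oxide-by-oxide delivered mass:
  MgO: 18.63·0.4820 + 83.52·0.3147 + 13.01·0.2188 = 38.11 lb
  CaO: 13.01·0.3047 = 3.964 lb
  ZrO2: 3.844·0.6759 = 2.598 lb
  BaO: 7.231·0.7782 = 5.627 lb
  SiO2: 3.844·0.3231 + 83.52·0.6353 = 54.30 lb
  K2O: 36.66·0.6824 = 25.02 lb
LOI: 3.844·0.001000 + 36.66·0.3176 + 18.63·0.5180 + 83.52·0.05000 + 7.231·0.2218 + 13.01·0.4765 = 33.28 lb
Glass = total batch minus LOI = 162.9 − 33.28 = 129.6 lb (= the summed oxide contributions)
percent share: oxide ÷ glass, ×100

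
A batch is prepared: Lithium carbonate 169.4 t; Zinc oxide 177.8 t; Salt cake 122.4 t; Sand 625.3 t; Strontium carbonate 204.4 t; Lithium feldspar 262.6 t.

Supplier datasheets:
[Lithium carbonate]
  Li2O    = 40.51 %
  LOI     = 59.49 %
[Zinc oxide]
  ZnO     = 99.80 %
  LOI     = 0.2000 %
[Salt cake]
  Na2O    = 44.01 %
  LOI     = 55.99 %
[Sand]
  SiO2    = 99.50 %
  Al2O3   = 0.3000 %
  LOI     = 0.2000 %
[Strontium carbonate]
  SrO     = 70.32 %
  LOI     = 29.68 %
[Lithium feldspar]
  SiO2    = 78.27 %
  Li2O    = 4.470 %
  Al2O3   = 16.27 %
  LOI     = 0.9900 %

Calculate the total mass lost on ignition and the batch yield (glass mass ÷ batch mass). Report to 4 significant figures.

LOI loss = 234.2 t; glass = 1328 t; yield = 85.01%

Values along the way are rounded to 4 significant figures as shown. The working math holds exact precision through every step. Every reported result is rounded a single time; all derived quantities (glass mass, six oxide percentages, LOI, yield, the totals) are rebuilt at full float precision starting from the weights on 1328 t of glass, as quoted within question or answer.
Each material's LOI contribution:
  Lithium carbonate: 169.4 × 0.5949 = 100.8 t
  Zinc oxide: 177.8 × 0.002000 = 0.3556 t
  Salt cake: 122.4 × 0.5599 = 68.53 t
  Sand: 625.3 × 0.002000 = 1.251 t
  Strontium carbonate: 204.4 × 0.2968 = 60.67 t
  Lithium feldspar: 262.6 × 0.009900 = 2.600 t
Total LOI = 234.2 t
Glass = batch − LOI = 1562 − 234.2 = 1328 t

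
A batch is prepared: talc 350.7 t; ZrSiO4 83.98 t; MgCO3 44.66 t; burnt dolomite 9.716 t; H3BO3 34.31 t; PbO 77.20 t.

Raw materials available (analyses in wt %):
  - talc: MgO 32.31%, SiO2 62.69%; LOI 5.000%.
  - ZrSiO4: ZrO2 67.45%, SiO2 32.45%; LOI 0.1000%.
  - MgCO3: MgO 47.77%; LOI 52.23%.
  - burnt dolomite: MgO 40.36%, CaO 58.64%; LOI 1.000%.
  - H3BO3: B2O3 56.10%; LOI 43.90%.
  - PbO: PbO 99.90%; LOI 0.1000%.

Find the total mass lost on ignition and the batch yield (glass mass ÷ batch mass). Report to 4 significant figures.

LOI loss = 56.18 t; glass = 544.4 t; yield = 90.65%

Every computation keeps exact precision from start to finish — in-progress results are shown (rounded to four significant figures) within the worked lines — exactly one rounding is applied to each reported value. All derived quantities are re-derived from the batch weights for 544.4 t of glass at full float precision (totals, glass mass, the six compositions, ignition loss, the yield) exactly as shown in either problem or answer.
Material-by-material LOI:
  talc: 350.7 × 0.05000 = 17.54 t
  ZrSiO4: 83.98 × 0.001000 = 0.08398 t
  MgCO3: 44.66 × 0.5223 = 23.33 t
  burnt dolomite: 9.716 × 0.01000 = 0.09716 t
  H3BO3: 34.31 × 0.4390 = 15.06 t
  PbO: 77.20 × 0.001000 = 0.07720 t
Total LOI = 56.18 t
Glass = batch − LOI = 600.6 − 56.18 = 544.4 t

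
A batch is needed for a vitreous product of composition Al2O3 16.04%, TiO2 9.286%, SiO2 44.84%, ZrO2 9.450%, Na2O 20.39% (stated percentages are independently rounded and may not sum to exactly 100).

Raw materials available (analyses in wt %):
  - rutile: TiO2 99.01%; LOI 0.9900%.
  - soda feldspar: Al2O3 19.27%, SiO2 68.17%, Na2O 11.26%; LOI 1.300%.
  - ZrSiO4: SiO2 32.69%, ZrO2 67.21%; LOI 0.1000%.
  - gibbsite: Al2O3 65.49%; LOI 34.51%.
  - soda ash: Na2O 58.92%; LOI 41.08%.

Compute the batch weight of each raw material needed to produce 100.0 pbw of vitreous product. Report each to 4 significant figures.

Rounding to four significant figures applies to each in-between result as printed; all arithmetic holds full float precision end to end — exactly one rounding is applied to each reported number; all derived quantities (glass mass, the yield, five oxide percentages, ignition loss, totals) are rebuilt in full precision from the batch weights for 100.0 pbw of glass, as they appear in question or answer.
Oxide-by-oxide targets in 100.0 pbw vitreous product:
  Al2O3: 16.04% × 100.0 = 16.04 pbw
  TiO2: 9.286% × 100.0 = 9.286 pbw
  SiO2: 44.84% × 100.0 = 44.84 pbw
  ZrO2: 9.450% × 100.0 = 9.450 pbw
  Na2O: 20.39% × 100.0 = 20.39 pbw
Checking each oxide sum with the batch weights as given, per the basis as stated (each sum matches its target mass net of answer rounding effects):
  Al2O3: 59.03·0.1927 + 7.122·0.6549 = 16.04 pbw (target 16.04 pbw)
  TiO2: 9.379·0.9901 = 9.286 pbw (target 9.286 pbw)
  SiO2: 59.03·0.6817 + 14.06·0.3269 = 44.84 pbw (target 44.84 pbw)
  ZrO2: 14.06·0.6721 = 9.450 pbw (target 9.450 pbw)
  Na2O: 59.03·0.1126 + 23.32·0.5892 = 20.39 pbw (target 20.39 pbw)
Glass-mass sanity pass: batch Σ − ignition loss = 100.0 pbw (per-oxide target masses sum to 100.0 pbw; with the basis standing at 100.0 pbw — deltas are rounding alone).
Summing the batch: Σ batch = 112.9 pbw; LOI removed, Σ of batch·LOI: 12.91 pbw; the yield ratio, glass ÷ batch: 88.56%.

Batch per 100.0 pbw vitreous product:
  rutile: 9.379 pbw
  soda feldspar: 59.03 pbw
  ZrSiO4: 14.06 pbw
  gibbsite: 7.122 pbw
  soda ash: 23.32 pbw
Total batch = 112.9 pbw; LOI loss = 12.91 pbw; yield = 88.56%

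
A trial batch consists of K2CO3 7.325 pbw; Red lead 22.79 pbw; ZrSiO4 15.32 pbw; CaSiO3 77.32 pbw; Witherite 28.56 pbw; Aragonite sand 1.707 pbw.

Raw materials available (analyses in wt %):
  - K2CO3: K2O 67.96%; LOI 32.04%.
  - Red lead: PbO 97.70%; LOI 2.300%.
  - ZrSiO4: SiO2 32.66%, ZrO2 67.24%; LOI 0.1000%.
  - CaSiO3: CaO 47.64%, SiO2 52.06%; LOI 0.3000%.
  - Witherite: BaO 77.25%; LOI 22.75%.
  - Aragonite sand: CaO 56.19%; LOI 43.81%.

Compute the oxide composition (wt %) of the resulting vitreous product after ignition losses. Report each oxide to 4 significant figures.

Glass mass = 142.7 pbw (batch 153.0 − LOI 10.36).
Composition: BaO 15.47%, K2O 3.490%, CaO 26.49%, SiO2 31.72%, PbO 15.61%, ZrO2 7.221%

The whole derivation runs at full float precision at every stage — rounding to 4 significant figures applies to each intermediate as printed. Every reported number includes exactly one rounding; derived quantities, which include LOI, the six compositions, totals, glass mass, yield, are re-derived in full float precision, as quoted within question or answer, from the batch weights on 142.7 pbw of glass.
Oxide masses out of the charge:
  BaO: 28.56·0.7725 = 22.06 pbw
  K2O: 7.325·0.6796 = 4.978 pbw
  CaO: 77.32·0.4764 + 1.707·0.5619 = 37.79 pbw
  SiO2: 15.32·0.3266 + 77.32·0.5206 = 45.26 pbw
  PbO: 22.79·0.9770 = 22.27 pbw
  ZrO2: 15.32·0.6724 = 10.30 pbw
LOI: 7.325·0.3204 + 22.79·0.02300 + 15.32·0.001000 + 77.32·0.003000 + 28.56·0.2275 + 1.707·0.4381 = 10.36 pbw
Glass mass = batch − LOI = 153.0 − 10.36 = 142.7 pbw (matching Σ of the oxides)
percent share: oxide ÷ glass, ×100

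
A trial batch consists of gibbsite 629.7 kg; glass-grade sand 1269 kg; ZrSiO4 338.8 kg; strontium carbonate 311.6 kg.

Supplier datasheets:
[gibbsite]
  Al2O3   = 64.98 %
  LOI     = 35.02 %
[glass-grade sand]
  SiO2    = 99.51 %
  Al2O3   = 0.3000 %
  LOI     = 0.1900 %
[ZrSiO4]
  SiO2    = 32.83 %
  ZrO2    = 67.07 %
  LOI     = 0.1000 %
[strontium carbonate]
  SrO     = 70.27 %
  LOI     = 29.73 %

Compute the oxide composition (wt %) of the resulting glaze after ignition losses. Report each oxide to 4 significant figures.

Mid-chain values are displayed, rounded to four significant digits, at each printed step — full precision is maintained at every stage. Each reported result carries a single rounding; all derived quantities, including the yield, LOI, four oxide percentages, totals, glass mass, are recomputed using the weight values at 2233 kg of glass in full float precision, as quoted within either problem or answer.
Oxide masses out of the charge:
  SiO2: 1269·0.9951 + 338.8·0.3283 = 1374 kg
  ZrO2: 338.8·0.6707 = 227.2 kg
  SrO: 311.6·0.7027 = 219.0 kg
  Al2O3: 629.7·0.6498 + 1269·0.003000 = 413.0 kg
LOI: 629.7·0.3502 + 1269·0.001900 + 338.8·0.001000 + 311.6·0.2973 = 315.9 kg
The glass mass, total less LOI, = 2549 − 315.9 = 2233 kg (matching Σ of the oxides)
wt %: oxide over glass, times 100

Glass mass = 2233 kg (batch 2549 − LOI 315.9).
Composition: SiO2 61.53%, ZrO2 10.18%, SrO 9.805%, Al2O3 18.49%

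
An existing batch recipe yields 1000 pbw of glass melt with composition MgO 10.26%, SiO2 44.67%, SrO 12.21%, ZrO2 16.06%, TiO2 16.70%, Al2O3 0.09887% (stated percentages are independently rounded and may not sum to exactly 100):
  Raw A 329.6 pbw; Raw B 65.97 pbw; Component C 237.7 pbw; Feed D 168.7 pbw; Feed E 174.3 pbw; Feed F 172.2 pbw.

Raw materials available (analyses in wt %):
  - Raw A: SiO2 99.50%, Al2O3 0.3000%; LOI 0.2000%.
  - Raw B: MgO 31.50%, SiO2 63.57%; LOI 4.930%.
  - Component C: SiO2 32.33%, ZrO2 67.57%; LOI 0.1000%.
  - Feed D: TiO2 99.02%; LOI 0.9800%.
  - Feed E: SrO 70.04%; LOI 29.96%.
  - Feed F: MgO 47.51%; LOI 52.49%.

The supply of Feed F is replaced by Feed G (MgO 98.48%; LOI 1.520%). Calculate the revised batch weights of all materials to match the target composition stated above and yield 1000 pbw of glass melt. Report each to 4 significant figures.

Revised batch per 1000 pbw glass melt:
  Raw A: 329.6 pbw
  Raw B: 65.97 pbw
  Component C: 237.7 pbw
  Feed D: 168.7 pbw
  Feed E: 174.3 pbw
  Feed G: 83.08 pbw
Total batch = 1059 pbw; LOI loss = 59.29 pbw

Rounding to four significant digits applies to every in-between result as printed — the whole derivation carries exact precision end to end; exactly one rounding lands on each reported value; all derived quantities, including LOI, the yield, glass mass, totals, six oxide percentages, are recomputed from the weighed amounts at 1000 pbw of glass in exact precision exactly as printed in question or answer.
Target oxide masses per 1000 pbw glass melt:
  MgO: 10.26% × 1000 = 102.6 pbw
  SiO2: 44.67% × 1000 = 446.7 pbw
  SrO: 12.21% × 1000 = 122.1 pbw
  ZrO2: 16.06% × 1000 = 160.6 pbw
  TiO2: 16.70% × 1000 = 167.0 pbw
  Al2O3: 0.09887% × 1000 = 0.9887 pbw
Sums-versus-targets review from the weights as reported, against the basis in use (sums match the target masses within answer rounding):
  MgO: 65.97·0.3150 + 83.08·0.9848 = 102.6 pbw (target 102.6 pbw)
  SiO2: 329.6·0.9950 + 65.97·0.6357 + 237.7·0.3233 = 446.7 pbw (target 446.7 pbw)
  SrO: 174.3·0.7004 = 122.1 pbw (target 122.1 pbw)
  ZrO2: 237.7·0.6757 = 160.6 pbw (target 160.6 pbw)
  TiO2: 168.7·0.9902 = 167.0 pbw (target 167.0 pbw)
  Al2O3: 329.6·0.003000 = 0.9888 pbw (target 0.9887 pbw)
Glass-mass bookkeeping: whole batch net of LOI = 1000 pbw (the Σ of target masses is 1000 pbw; with the basis standing at 1000 pbw — deltas are rounding alone).
Total batch = Σ batch = 1059 pbw; LOI loss = Σ batch·LOI = 59.29 pbw; as yield: glass ÷ batch → 94.40%.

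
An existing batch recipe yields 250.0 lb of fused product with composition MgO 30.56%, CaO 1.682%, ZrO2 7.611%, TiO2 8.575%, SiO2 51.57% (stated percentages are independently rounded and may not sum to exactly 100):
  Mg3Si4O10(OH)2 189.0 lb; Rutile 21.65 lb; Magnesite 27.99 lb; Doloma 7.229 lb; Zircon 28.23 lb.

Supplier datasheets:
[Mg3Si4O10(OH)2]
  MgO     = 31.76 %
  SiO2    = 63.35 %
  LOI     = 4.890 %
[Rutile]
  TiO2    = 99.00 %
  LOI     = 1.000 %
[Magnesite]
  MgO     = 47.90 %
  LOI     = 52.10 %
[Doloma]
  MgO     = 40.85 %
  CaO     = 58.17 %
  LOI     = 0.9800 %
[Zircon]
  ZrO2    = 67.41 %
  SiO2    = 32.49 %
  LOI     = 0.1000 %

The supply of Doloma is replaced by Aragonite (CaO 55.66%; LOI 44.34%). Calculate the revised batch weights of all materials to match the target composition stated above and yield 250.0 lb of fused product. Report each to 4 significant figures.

The whole derivation keeps full float precision through the solve; rounding to 4 significant figures extends to every working value as printed — every reported result includes exactly one rounding — all derived quantities, which include yield, totals, the five compositions, glass mass, ignition loss, are rebuilt in exact precision, as given in problem or answer, from the batch weights per 250.0 lb of glass.
Oxide mass targets, per 250.0 lb fused product:
  MgO: 30.56% × 250.0 = 76.40 lb
  CaO: 1.682% × 250.0 = 4.205 lb
  ZrO2: 7.611% × 250.0 = 19.03 lb
  TiO2: 8.575% × 250.0 = 21.44 lb
  SiO2: 51.57% × 250.0 = 128.9 lb
Mass-balance tally per oxide on the weights just shown, at the basis given (sums match the target masses modulo rounding of the values):
  MgO: 189.0·0.3176 + 34.16·0.4790 = 76.39 lb (target 76.40 lb)
  CaO: 7.555·0.5566 = 4.205 lb (target 4.205 lb)
  ZrO2: 28.23·0.6741 = 19.03 lb (target 19.03 lb)
  TiO2: 21.65·0.9900 = 21.43 lb (target 21.44 lb)
  SiO2: 189.0·0.6335 + 28.23·0.3249 = 128.9 lb (target 128.9 lb)
The glass-mass cross-check: batch total minus LOI = 250.0 lb (oxide target masses add up to 250.0 lb; basis as stated: 250.0 lb — differing by rounding only).
Batch grand total — Σ batch = 280.6 lb; LOI removed, Σ of batch·LOI: 30.63 lb; yield: glass divided by total = 89.08%.

Revised batch per 250.0 lb fused product:
  Mg3Si4O10(OH)2: 189.0 lb
  Rutile: 21.65 lb
  Magnesite: 34.16 lb
  Aragonite: 7.555 lb
  Zircon: 28.23 lb
Total batch = 280.6 lb; LOI loss = 30.63 lb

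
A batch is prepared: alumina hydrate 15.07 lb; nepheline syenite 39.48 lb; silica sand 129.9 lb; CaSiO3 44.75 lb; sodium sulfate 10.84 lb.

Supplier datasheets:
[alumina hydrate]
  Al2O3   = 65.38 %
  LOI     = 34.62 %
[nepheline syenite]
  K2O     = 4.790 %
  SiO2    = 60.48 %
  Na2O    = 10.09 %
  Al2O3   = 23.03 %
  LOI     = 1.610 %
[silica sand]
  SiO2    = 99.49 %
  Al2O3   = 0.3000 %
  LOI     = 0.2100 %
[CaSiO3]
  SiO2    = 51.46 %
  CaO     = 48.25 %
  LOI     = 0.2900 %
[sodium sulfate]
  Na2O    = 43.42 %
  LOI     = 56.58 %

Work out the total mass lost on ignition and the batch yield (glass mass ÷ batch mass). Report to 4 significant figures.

The whole derivation keeps exact precision throughout — values along the way are displayed (rounded to four significant digits) across the worked steps. Each reported result is rounded a single time. All derived quantities are re-derived starting from the weights on 227.7 lb of glass at full float precision (yield, LOI, glass mass, totals, five oxide percentages) as written in either problem or answer.
Per-material ignition loss:
  alumina hydrate: 15.07 × 0.3462 = 5.217 lb
  nepheline syenite: 39.48 × 0.01610 = 0.6356 lb
  silica sand: 129.9 × 0.002100 = 0.2728 lb
  CaSiO3: 44.75 × 0.002900 = 0.1298 lb
  sodium sulfate: 10.84 × 0.5658 = 6.133 lb
Total LOI = 12.39 lb
Glass = batch − LOI = 240.0 − 12.39 = 227.7 lb

LOI loss = 12.39 lb; glass = 227.7 lb; yield = 94.84%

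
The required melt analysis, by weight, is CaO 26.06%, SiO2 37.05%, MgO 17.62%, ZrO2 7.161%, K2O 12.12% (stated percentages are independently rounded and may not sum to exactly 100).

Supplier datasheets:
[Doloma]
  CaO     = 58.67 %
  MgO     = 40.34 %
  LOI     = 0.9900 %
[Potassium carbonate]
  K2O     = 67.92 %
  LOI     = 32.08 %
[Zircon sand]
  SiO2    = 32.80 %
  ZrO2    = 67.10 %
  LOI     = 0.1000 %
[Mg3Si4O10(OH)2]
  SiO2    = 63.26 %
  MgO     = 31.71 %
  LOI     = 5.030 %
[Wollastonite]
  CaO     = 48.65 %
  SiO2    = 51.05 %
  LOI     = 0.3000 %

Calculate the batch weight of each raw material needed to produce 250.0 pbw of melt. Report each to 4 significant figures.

Every computation maintains exact precision at each step — intermediates are displayed, rounded to four significant figures, across the worked steps; every reported value is rounded a single time. Derived quantities are recomputed in exact precision (net glass mass, totals, the yield, the five compositions, LOI) starting from the weights at 250.0 pbw of glass, as given in the problem or answer text.
Target oxide masses per 250.0 pbw melt:
  CaO: 26.06% × 250.0 = 65.15 pbw
  SiO2: 37.05% × 250.0 = 92.62 pbw
  MgO: 17.62% × 250.0 = 44.05 pbw
  ZrO2: 7.161% × 250.0 = 17.90 pbw
  K2O: 12.12% × 250.0 = 30.30 pbw
Mass-balance tally per oxide per the reported batch figures, for the quoted basis mass (oxide sums agree with the targets up to rounding of the answer):
  CaO: 50.95·0.5867 + 72.47·0.4865 = 65.15 pbw (target 65.15 pbw)
  SiO2: 26.68·0.3280 + 74.10·0.6326 + 72.47·0.5105 = 92.62 pbw (target 92.62 pbw)
  MgO: 50.95·0.4034 + 74.10·0.3171 = 44.05 pbw (target 44.05 pbw)
  ZrO2: 26.68·0.6710 = 17.90 pbw (target 17.90 pbw)
  K2O: 44.61·0.6792 = 30.30 pbw (target 30.30 pbw)
Glass-mass closure: net batch after ignition = 250.0 pbw (summing oxide targets gives 250.0 pbw; basis as stated: 250.0 pbw — any gap is answer rounding).
Adding the batch up: Σ batch = 268.8 pbw; ignition loss, Σ(batch × LOI) = 18.79 pbw; as yield: glass ÷ batch → 93.01%.

Batch per 250.0 pbw melt:
  Doloma: 50.95 pbw
  Potassium carbonate: 44.61 pbw
  Zircon sand: 26.68 pbw
  Mg3Si4O10(OH)2: 74.10 pbw
  Wollastonite: 72.47 pbw
Total batch = 268.8 pbw; LOI loss = 18.79 pbw; yield = 93.01%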